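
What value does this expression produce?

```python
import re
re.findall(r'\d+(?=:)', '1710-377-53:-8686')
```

['53']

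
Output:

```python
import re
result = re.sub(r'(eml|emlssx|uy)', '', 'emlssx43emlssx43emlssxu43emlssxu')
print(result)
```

`|` is ordered: at each position the engine commits to the first alternative that works.
Matches: at [0:3] → 'eml'; at [8:11] → 'eml'; at [16:19] → 'eml'; at [25:28] → 'eml'.
`sub` substitutes '' at each match site.

ssx43ssx43ssxu43ssxu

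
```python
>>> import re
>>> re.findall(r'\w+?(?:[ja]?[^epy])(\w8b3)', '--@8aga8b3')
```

['a8b3']

Pattern: one or more of a word character (lazy); then optionally one of [ja], then any character except [epy] (non-capturing group); then a word character, then the literal '8b3' (captured).
Walking the string: at [3:10] match '8aga8b3', group 1 = 'a8b3'.
With a single group, `findall` returns only what that group captured — 1 item.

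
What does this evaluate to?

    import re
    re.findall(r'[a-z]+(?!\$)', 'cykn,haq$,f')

`(?!…)`/`(?<!…)` only lets a position through if the neighbouring text does NOT match; no characters are consumed.
`findall` yields the raw match text (3 of them) because the pattern has no groups.

['cykn', 'ha', 'f']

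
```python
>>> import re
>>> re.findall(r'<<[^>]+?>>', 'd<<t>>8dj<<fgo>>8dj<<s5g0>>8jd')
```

['<<t>>', '<<fgo>>', '<<s5g0>>']

With no groups in the pattern, `findall` gives back each whole match — 3 here.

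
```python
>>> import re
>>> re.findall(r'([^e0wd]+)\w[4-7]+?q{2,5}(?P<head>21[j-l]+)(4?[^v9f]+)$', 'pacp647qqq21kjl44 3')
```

[('pacp6', '21kjl', '44 3')]

This matches one or more of any character except [e0wd] (captured); then a word character, then one or more of a character in [4-7] (lazy), then 2 to 5 of the literal 'q'; then the literal '21', then one or more of a character in [j-l] (captured as 'head'); then optionally a literal '4', then one or more of any character except [v9f] (captured); then anchored at the end.
Matches: at [0:19] match 'pacp647qqq21kjl44 3', groups = ('pacp6', '21kjl', '44 3').
`findall` packs the 3 group values into a tuple for every match.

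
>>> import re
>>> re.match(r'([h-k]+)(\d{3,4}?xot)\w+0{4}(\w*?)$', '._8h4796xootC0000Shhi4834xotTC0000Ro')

`re.match` only tries the pattern at the start of the string.
Here the string doesn't start with a match, so the call returns None.

None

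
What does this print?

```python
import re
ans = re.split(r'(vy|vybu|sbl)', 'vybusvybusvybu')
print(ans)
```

['', 'vy', 'bus', 'vy', 'bus', 'vy', 'bu']

Alternation tries branches left to right and keeps the first one that lets the overall match succeed at that position.
With a capturing group present, the delimiter's captured portion is kept in the result list.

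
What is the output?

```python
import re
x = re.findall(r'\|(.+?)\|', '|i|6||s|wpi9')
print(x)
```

['i', '|s']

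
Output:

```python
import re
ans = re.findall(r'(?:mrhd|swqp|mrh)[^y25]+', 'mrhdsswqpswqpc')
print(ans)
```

Scanning left to right: at [0:14] → 'mrhdsswqpswqpc'.
No capturing groups, so `findall` returns the 1 full match string.

['mrhdsswqpswqpc']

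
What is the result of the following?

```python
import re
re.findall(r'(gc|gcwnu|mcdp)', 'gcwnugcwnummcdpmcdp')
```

Alternation isn't longest-match — the leftmost alternative that fits at this position is chosen.
`findall` collects group 1 from each match (4 total).

['gc', 'gc', 'mcdp', 'mcdp']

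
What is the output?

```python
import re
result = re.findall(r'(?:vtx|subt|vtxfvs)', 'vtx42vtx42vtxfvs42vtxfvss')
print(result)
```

Branches in `(...|...)` are attempted left-to-right; the first branch that allows the whole pattern to succeed is taken.
No capturing groups, so `findall` returns the 4 full match strings.

['vtx', 'vtx', 'vtx', 'vtx']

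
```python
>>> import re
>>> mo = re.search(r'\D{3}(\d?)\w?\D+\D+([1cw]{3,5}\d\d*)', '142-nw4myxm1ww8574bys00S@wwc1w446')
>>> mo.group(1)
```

'4'

The pattern matches exactly 3 of a non-digit; then optionally a digit (captured); then optionally a word character, then one or more of a non-digit, then one or more of a non-digit; then 3 to 5 of one of [1cw], then a digit, then zero or more of a digit (captured).
Unlike `match`, `search` isn't anchored — it looks for the pattern anywhere in the string.
The match spans [3:18] → '-nw4myxm1ww8574'.
Captured: group 1 = '4', group 2 = '1ww8574'.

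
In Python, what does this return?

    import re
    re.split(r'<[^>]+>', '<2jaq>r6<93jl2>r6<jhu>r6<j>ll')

['', 'r6', 'r6', 'r6', 'll']

Matches to split on: at [0:6] → '<2jaq>'; at [8:15] → '<93jl2>'; at [17:22] → '<jhu>'; at [24:27] → '<j>'.
The string is cut at each match, leaving 5 pieces.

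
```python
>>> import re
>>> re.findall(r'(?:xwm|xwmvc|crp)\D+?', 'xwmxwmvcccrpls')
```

Matches: at [0:4] → 'xwmx'; at [9:13] → 'crpl'.
With no groups in the pattern, `findall` gives back each whole match — 2 here.

['xwmx', 'crpl']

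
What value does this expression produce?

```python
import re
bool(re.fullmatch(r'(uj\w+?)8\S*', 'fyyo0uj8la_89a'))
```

False

The pattern matches the literal 'uj', then one or more of a word character (lazy) (captured); then a literal '8', then zero or more of a non-whitespace character.
`fullmatch` succeeds only if the pattern covers the string from start to end.
Here the pattern can't cover the whole string, so the call returns None, and `bool(None)` is False.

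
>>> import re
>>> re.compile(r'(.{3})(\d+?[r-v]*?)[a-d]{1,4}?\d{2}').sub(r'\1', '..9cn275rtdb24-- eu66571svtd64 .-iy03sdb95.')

'..9cn-- eu .-iy.'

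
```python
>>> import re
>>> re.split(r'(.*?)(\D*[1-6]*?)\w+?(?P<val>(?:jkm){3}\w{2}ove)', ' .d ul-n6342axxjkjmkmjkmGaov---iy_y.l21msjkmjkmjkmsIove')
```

This matches zero or more of any character (lazy) (captured); then zero or more of a non-digit, then zero or more of a character in [1-6] (lazy) (captured); then one or more of a word character (lazy); then the literal 'jkm' repeated 3 times, then exactly 2 of a word character, then the literal 'ove' (captured as 'val').
The `?` after the quantifier makes it lazy — it takes as little as possible before letting the rest of the pattern try.
Matches to split on: at [0:55] → ' .d ul-n6342axxjkjmkmjkmGaov---iy_y.l21msjkmjkmjkmsIove'.
Because the pattern has a capturing group, `split` also inserts each captured text between the pieces.

['', ' .d ul-n6342', 'axxjkjmkmjkmGaov---iy_y.l', 'jkmjkmjkmsIove', '']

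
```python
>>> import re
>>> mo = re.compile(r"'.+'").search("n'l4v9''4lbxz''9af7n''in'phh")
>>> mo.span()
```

(1, 25)

`re.search` scans for the first position where the pattern succeeds.
The match spans [1:25] → "'l4v9''4lbxz''9af7n''in'".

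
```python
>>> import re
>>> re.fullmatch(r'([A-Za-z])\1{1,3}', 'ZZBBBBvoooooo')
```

`re.fullmatch` requires the pattern to consume the entire string.
Here the string isn't matched end-to-end, so the call returns None.

None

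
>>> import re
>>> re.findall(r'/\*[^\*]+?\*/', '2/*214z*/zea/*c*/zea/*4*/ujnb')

Walking the string: at [1:9] → '/*214z*/'; at [12:17] → '/*c*/'; at [20:25] → '/*4*/'.
No capturing groups, so `findall` returns the 3 full match strings.

['/*214z*/', '/*c*/', '/*4*/']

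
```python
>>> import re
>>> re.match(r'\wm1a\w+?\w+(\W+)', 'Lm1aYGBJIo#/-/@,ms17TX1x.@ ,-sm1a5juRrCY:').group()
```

With `match`, the pattern is implicitly anchored at the beginning.
The match spans [0:16] → 'Lm1aYGBJIo#/-/@,'.

'Lm1aYGBJIo#/-/@,'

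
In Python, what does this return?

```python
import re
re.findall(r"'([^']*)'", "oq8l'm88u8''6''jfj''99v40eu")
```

['m88u8', '6', 'jfj']

One capturing group, so `findall` returns just the captured substring from each match — 3 in all.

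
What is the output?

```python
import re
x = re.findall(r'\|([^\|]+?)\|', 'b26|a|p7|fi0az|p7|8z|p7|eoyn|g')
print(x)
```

['a', 'fi0az', '8z', 'eoyn']

With a single group, `findall` returns only what that group captured — 4 items.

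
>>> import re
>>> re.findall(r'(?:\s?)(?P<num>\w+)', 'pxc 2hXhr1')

This matches optionally whitespace (non-capturing group); then one or more of a word character (captured as 'num').
Walking the string: at [0:3] match 'pxc', group 1 = 'pxc'; at [3:10] match ' 2hXhr1', group 1 = '2hXhr1'.
With a single group, `findall` returns only what that group captured — 2 items.

['pxc', '2hXhr1']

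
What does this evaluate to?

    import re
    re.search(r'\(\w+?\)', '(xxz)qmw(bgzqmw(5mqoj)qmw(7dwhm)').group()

The match spans [0:5] → '(xxz)'.

'(xxz)'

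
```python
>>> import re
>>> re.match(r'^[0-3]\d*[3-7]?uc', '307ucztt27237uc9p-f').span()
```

This matches anchored at the start of the string; then a character in [0-3]; then zero or more of a digit, then optionally a character in [3-7], then the literal 'uc'.
With `match`, the pattern is implicitly anchored at the beginning.
The match spans [0:5] → '307uc'.

(0, 5)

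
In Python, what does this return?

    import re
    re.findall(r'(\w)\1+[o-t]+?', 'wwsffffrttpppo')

['w', 'f', 't', 'p']

`\1` is not a pattern — it's the concrete string captured by group 1, re-applied verbatim.
Walking the string: at [0:3] match 'wws', group 1 = 'w'; at [3:8] match 'ffffr', group 1 = 'f'; at [8:11] match 'ttp', group 1 = 't'; at [11:14] match 'ppo', group 1 = 'p'.
With a single group, `findall` returns only what that group captured — 4 items.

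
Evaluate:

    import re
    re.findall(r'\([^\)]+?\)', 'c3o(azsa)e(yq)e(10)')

No capturing groups, so `findall` returns the 3 full match strings.

['(azsa)', '(yq)', '(10)']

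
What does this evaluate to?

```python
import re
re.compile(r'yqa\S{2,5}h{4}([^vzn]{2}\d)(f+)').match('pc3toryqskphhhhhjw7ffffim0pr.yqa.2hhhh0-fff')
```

None

This matches the literal 'yqa', then 2 to 5 of a non-whitespace character, then exactly 4 of a literal 'h'; then exactly 2 of any character except [vzn], then a digit (captured); then one or more of a literal 'f' (captured).
With `match`, the pattern is implicitly anchored at the beginning.
Here the pattern fails at index 0, so the call returns None.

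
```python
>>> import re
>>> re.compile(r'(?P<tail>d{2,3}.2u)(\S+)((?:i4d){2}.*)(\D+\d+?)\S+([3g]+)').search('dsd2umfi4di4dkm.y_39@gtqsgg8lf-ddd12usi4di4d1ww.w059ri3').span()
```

(31, 55)

This matches 2 to 3 of a literal 'd', then any character, then the literal '2u' (captured as 'tail'); then one or more of a non-whitespace character (captured); then the literal 'i4d' repeated 2 times, then zero or more of any character (captured); then one or more of a non-digit, then one or more of a digit (lazy) (captured); then one or more of a non-whitespace character; then one or more of one of [3g] (captured).
`re.search` tries every starting position until one works.
The match spans [31:55] → 'ddd12usi4di4d1ww.w059ri3'.
Captured: group 1 = 'ddd12u', group 2 = 's', group 3 = 'i4di4d1ww.', group 4 = 'w0', group 5 = '3'.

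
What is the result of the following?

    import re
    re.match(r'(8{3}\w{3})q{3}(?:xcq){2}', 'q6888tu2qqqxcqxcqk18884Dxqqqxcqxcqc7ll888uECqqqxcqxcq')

None

Pattern: exactly 3 of a literal '8', then exactly 3 of a word character (captured); then exactly 3 of a literal 'q', then the literal 'xcq' repeated 2 times.
`re.match` only tries the pattern at the start of the string.
Here the string doesn't start with a match, so the call returns None.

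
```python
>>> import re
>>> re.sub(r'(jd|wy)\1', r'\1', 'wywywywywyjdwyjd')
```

`\1` is not a pattern — it's the concrete string captured by group 1, re-applied verbatim.
Matches: at [0:4] → 'wywy'; at [4:8] → 'wywy'.
The replacement refers to a captured group, so each match is rewritten using its own captured text.

'wywywyjdwyjd'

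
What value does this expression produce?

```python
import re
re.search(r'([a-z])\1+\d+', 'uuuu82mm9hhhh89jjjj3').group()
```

'uuuu82'

`\1` is not a pattern — it's the concrete string captured by group 1, re-applied verbatim.
The match spans [0:6] → 'uuuu82'.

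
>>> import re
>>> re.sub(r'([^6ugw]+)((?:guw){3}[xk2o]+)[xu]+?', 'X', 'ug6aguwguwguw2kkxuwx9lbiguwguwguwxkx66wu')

'ug6XwX66wu'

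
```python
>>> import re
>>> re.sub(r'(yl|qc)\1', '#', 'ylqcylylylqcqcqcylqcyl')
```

'ylqc#yl#qcylqcyl'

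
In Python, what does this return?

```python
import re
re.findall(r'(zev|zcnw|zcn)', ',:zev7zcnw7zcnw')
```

Alternation isn't longest-match — the leftmost alternative that fits at this position is chosen.
Matches: at [2:5] match 'zev', group 1 = 'zev'; at [6:10] match 'zcnw', group 1 = 'zcnw'; at [11:15] match 'zcnw', group 1 = 'zcnw'.
Because there's exactly one group, `findall` drops the full match and keeps group 1 from each hit.

['zev', 'zcnw', 'zcnw']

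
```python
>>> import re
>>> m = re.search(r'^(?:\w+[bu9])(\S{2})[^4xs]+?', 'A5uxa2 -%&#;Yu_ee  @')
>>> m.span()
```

(0, 6)

The pattern matches anchored at the start of the string; then one or more of a word character, then one of [bu9] (non-capturing group); then exactly 2 of a non-whitespace character (captured); then one or more of any character except [4xs] (lazy).
With the lazy modifier that quantifier settles for the fewest repetitions that let the rest of the pattern succeed (the atoms after it are unaffected and can still be greedy).
`re.search` tries every starting position until one works.
The match spans [0:6] → 'A5uxa2'.
Captured: group 1 = 'xa'.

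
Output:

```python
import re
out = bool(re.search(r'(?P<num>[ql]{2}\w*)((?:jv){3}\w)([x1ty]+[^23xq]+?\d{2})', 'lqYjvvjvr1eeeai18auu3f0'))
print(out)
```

Here no position works, so the call returns None, and `bool(None)` is False.

False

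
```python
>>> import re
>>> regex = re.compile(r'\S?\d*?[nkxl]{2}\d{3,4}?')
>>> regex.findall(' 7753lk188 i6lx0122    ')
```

['7753lk188', 'i6lx012']

This matches optionally a non-whitespace character, then zero or more of a digit (lazy); then exactly 2 of one of [nkxl], then 3 to 4 of a digit (lazy).
Scanning left to right: at [1:10] → '7753lk188'; at [11:18] → 'i6lx012'.
No capturing groups, so `findall` returns the 2 full match strings.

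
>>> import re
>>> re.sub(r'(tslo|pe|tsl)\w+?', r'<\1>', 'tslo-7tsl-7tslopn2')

'<tsl>-7tsl-7<tslo>n2'

Alternation tries branches left to right and keeps the first one that lets the overall match succeed at that position.
Matches: at [0:4] → 'tslo'; at [11:16] → 'tslop'.
The replacement refers to a captured group, so each match is rewritten using its own captured text.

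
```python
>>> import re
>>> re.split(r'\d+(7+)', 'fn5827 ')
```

['fn', '7', ' ']

Pattern: one or more of a digit; then one or more of a literal '7' (captured).
Matches to split on: at [2:6] → '5827'.
Because the pattern has a capturing group, `split` also inserts each captured text between the pieces.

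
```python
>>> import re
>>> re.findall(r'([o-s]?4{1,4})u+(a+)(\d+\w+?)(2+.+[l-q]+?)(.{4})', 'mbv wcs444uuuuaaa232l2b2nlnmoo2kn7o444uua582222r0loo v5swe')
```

[('s444', 'aaa', '232l', '2b2nlnmoo2kn7o444uua582222r0loo', ' v5s')]

This matches optionally a character in [o-s], then 1 to 4 of a literal '4' (captured); then one or more of a literal 'u'; then one or more of a literal 'a' (captured); then one or more of a digit, then one or more of a word character (lazy) (captured); then one or more of the literal '2', then one or more of any character, then one or more of a character in [l-q] (lazy) (captured); then exactly 4 of any character (captured).
With the lazy modifier that quantifier settles for the fewest repetitions that let the rest of the pattern succeed (the atoms after it are unaffected and can still be greedy).
Scanning left to right: at [6:56] match 's444uuuuaaa232l2b2nlnmoo2kn7o444uua582222r0loo v5s', groups = ('s444', 'aaa', '232l', '2b2nlnmoo2kn7o444uua582222r0loo', ' v5s').
Multiple groups make `findall` return tuples — one 5-tuple for the one match.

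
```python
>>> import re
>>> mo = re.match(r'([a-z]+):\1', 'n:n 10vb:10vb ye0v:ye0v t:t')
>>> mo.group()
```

'n:n'

`re.match` only tries the pattern at the start of the string.
The match spans [0:3] → 'n:n'.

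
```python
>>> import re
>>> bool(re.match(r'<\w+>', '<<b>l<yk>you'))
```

False

`match` is anchored at position 0; if the pattern doesn't fit there, it returns None.
Here position 0 doesn't satisfy it, so the call returns None, and `bool(None)` is False.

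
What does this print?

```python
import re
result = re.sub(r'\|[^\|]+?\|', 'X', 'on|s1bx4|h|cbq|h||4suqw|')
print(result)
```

onXhXh|X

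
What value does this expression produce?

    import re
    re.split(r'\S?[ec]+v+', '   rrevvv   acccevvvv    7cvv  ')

['   r', '   ', '    ', '  ']

The pattern matches optionally a non-whitespace character, then one or more of one of [ec]; then one or more of a literal 'v'.
Matches to split on: at [4:9] → 'revvv'; at [12:21] → 'acccevvvv'; at [25:29] → '7cvv'.
`split` removes every match and returns the 4 fragments in between.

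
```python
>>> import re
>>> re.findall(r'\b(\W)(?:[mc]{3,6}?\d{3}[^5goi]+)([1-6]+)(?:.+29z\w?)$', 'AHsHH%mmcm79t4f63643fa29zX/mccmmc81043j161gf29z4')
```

This matches a word boundary (`\b`, zero-width); then a non-word character (captured); then 3 to 6 of one of [mc] (lazy), then exactly 3 of a digit, then one or more of any character except [5goi] (non-capturing group); then one or more of a character in [1-6] (captured); then one or more of any character, then the literal '29z', then optionally a word character (non-capturing group); then anchored at the end.
Walking the string: at [26:48] match '/mccmmc81043j161gf29z4', groups = ('/', '1').
2 groups means the one result is a tuple of 2 captured strings — 1 here.

[('/', '1')]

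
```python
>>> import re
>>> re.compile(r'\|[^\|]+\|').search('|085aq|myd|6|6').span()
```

(0, 7)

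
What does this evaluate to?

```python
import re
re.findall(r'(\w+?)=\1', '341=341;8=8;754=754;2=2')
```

['341', '8', '754', '2']

After group 1 captures some text, `\1` only succeeds where that same text appears again.
Matches: at [0:7] match '341=341', group 1 = '341'; at [8:11] match '8=8', group 1 = '8'; at [12:19] match '754=754', group 1 = '754'; at [20:23] match '2=2', group 1 = '2'.
With a single group, `findall` returns only what that group captured — 4 items.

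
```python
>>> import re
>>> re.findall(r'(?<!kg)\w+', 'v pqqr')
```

['v', 'pqqr']

`(?!…)`/`(?<!…)` only lets a position through if the neighbouring text does NOT match; no characters are consumed.
With no groups in the pattern, `findall` gives back each whole match — 2 here.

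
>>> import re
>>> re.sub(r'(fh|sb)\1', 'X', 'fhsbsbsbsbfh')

'fhXXfh'

After group 1 captures some text, `\1` only succeeds where that same text appears again.
Matches: at [2:6] → 'sbsb'; at [6:10] → 'sbsb'.
Each match is replaced by 'X'.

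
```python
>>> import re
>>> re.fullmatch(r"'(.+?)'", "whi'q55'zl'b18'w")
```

None

`re.fullmatch` requires the pattern to consume the entire string.
Here the string isn't matched end-to-end, so the call returns None.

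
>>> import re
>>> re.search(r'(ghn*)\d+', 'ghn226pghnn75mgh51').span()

(0, 6)

The pattern matches the literal 'gh', then zero or more of the literal 'n' (captured); then one or more of a digit.
`re.search` scans for the first position where the pattern succeeds.
The match spans [0:6] → 'ghn226'.
Captured: group 1 = 'ghn'.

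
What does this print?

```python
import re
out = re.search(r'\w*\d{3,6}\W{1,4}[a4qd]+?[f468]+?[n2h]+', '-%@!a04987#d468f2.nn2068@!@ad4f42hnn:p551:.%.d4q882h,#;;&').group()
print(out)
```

The match spans [4:17] → 'a04987#d468f2'.

a04987#d468f2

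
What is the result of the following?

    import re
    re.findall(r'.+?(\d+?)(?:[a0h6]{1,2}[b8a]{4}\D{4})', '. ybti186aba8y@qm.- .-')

The pattern matches one or more of any character (lazy); then one or more of a digit (lazy) (captured); then 1 to 2 of one of [a0h6], then exactly 4 of one of [b8a], then exactly 4 of a non-digit (non-capturing group).
The `?` after the quantifier makes it lazy — it takes as little as possible before letting the rest of the pattern try.
Matches: at [0:17] match '. ybti186aba8y@qm', group 1 = '18'.
`findall` collects group 1 from the one match (1 total).

['18']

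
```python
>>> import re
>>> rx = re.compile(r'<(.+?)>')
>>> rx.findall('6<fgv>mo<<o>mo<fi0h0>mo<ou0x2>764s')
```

['fgv', '<o', 'fi0h0', 'ou0x2']

Because the quantifier is non-greedy, it stops expanding at the earliest point where the rest of the pattern can succeed.
Because there's exactly one group, `findall` drops the full match and keeps group 1 from each hit.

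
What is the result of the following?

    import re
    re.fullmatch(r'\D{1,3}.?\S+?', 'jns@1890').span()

(0, 8)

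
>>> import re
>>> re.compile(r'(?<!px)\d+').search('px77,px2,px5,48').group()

'7'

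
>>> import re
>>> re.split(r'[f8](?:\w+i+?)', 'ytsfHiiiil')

The pattern matches one of [f8]; then one or more of a word character, then one or more of the literal 'i' (lazy) (non-capturing group).
Matches to split on: at [3:9] → 'fHiiii'.
`split` removes every match and returns the 2 fragments in between.

['yts', 'l']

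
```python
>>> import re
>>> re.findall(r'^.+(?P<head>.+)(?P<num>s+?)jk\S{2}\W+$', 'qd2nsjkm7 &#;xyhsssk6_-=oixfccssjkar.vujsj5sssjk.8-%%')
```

[('s', 's')]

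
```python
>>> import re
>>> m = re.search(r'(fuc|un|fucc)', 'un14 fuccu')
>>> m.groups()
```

The match spans [0:2] → 'un'.
Captured: group 1 = 'un'.

('un',)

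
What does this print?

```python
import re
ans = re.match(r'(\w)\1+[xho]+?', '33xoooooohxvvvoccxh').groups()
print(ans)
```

The backreference `\1` re-matches whatever the first group consumed, character for character.
With `match`, the pattern is implicitly anchored at the beginning.
The match spans [0:3] → '33x'.
Captured: group 1 = '3'.

('3',)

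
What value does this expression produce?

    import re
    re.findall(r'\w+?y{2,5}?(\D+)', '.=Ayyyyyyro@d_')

['yyyyro@d_']

A `+?`/`*?`/`{m,n}?` starts at its minimum and grows only as far as needed for what follows to match.
With a single group, `findall` returns only what that group captured — 1 item.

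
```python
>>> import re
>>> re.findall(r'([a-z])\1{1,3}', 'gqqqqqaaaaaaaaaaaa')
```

['q', 'a', 'a', 'a']

After group 1 captures some text, `\1` only succeeds where that same text appears again.
`findall` collects group 1 from each match (4 total).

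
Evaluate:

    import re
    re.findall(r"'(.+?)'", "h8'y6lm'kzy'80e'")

['y6lm', '80e']

A `+?`/`*?`/`{m,n}?` starts at its minimum and grows only as far as needed for what follows to match.
Matches: at [2:8] match "'y6lm'", group 1 = 'y6lm'; at [11:16] match "'80e'", group 1 = '80e'.
`findall` collects group 1 from each match (2 total).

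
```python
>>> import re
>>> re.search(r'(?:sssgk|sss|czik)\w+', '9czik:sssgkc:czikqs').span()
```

The match spans [6:12] → 'sssgkc'.

(6, 12)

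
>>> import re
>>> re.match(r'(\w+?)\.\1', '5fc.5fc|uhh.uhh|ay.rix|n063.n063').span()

(0, 7)

`re.match` only tries the pattern at the start of the string.
The match spans [0:7] → '5fc.5fc'.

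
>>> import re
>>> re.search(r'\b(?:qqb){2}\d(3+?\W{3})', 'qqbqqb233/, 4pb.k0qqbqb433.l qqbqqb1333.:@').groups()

Pattern: a word boundary (`\b`, zero-width); then the literal 'qqb' repeated 2 times, then a digit; then one or more of a literal '3' (lazy), then exactly 3 of a non-word character (captured).
`re.search` tries every starting position until one works.
The match spans [0:12] → 'qqbqqb233/, '.
Captured: group 1 = '33/, '.

('33/, ',)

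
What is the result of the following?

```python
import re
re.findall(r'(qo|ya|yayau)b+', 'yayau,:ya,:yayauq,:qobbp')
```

['qo']

Walking the string: at [19:23] match 'qobb', group 1 = 'qo'.
Because there's exactly one group, `findall` drops the full match and keeps group 1 from the one hit.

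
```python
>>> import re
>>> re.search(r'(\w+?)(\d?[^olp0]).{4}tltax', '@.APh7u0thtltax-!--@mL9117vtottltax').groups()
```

The pattern matches one or more of a word character (lazy) (captured); then optionally a digit, then any character except [olp0] (captured); then exactly 4 of any character, then the literal 'tlt', then the literal 'ax'.
`re.search` scans for the first position where the pattern succeeds.
The match spans [2:15] → 'APh7u0thtltax'.
Captured: group 1 = 'APh', group 2 = '7'.

('APh', '7')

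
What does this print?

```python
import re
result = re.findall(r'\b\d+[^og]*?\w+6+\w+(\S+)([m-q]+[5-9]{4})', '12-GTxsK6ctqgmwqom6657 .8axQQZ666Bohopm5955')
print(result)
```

[('o', 'm6657'), ('p', 'm5955')]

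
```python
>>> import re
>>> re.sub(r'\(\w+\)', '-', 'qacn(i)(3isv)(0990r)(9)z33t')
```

`sub` substitutes '-' at each match site.

'qacn----z33t'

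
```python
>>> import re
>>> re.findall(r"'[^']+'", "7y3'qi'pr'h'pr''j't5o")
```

["'qi'", "'h'", "'j'"]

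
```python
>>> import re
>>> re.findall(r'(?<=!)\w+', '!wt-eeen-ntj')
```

['wt']

The positive lookaround only admits positions where the adjacent text matches; those characters stay outside the span.
Matches: at [1:3] → 'wt'.
Since nothing is captured, `findall` lists the 1 matched substring directly.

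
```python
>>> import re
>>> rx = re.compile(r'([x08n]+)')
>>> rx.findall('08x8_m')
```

['08x8']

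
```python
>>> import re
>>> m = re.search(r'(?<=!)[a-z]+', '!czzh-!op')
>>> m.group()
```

'czzh'

Lookahead/lookbehind check context without consuming it, so the matched span excludes the asserted characters.
`re.search` scans for the first position where the pattern succeeds.
The match spans [1:5] → 'czzh'.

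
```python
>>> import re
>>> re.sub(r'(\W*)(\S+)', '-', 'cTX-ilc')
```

'-'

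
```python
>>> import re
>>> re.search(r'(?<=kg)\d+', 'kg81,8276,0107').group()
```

'81'

The lookaround is zero-width — it requires the adjacent text to match without consuming it, so the asserted text isn't part of the match.
`re.search` scans for the first position where the pattern succeeds.
The match spans [2:4] → '81'.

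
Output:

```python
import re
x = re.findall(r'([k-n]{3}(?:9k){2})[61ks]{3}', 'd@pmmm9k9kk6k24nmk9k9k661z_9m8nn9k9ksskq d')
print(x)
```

Pattern: exactly 3 of a character in [k-n], then the literal '9k' repeated 2 times (captured); then exactly 3 of one of [61ks].
With a single group, `findall` returns only what that group captured — 2 items.

['mmm9k9k', 'nmk9k9k']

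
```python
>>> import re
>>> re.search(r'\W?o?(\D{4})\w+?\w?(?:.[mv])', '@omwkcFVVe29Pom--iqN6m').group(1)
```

'mwkc'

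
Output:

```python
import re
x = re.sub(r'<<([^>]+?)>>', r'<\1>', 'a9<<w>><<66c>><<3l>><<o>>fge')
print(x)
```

The replacement refers to a captured group, so each match is rewritten using its own captured text.

a9<w><66c><3l><o>fge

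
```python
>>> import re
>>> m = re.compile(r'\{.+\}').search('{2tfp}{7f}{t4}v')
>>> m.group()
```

`search` walks the string left to right and returns the first match it finds.
The match spans [0:14] → '{2tfp}{7f}{t4}'.

'{2tfp}{7f}{t4}'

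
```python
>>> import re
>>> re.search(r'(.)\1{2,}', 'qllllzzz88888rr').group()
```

'llll'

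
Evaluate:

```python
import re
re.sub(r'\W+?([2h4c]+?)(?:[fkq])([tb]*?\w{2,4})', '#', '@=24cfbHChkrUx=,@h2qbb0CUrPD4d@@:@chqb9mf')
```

'#krUx#UrPD4d#'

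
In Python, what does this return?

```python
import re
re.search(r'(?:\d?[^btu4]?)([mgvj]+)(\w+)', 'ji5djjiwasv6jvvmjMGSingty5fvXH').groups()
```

Pattern: optionally a digit, then optionally any character except [btu4] (non-capturing group); then one or more of one of [mgvj] (captured); then one or more of a word character (captured).
`re.search` tries every starting position until one works.
The match spans [0:30] → 'ji5djjiwasv6jvvmjMGSingty5fvXH'.
Captured: group 1 = 'j', group 2 = 'i5djjiwasv6jvvmjMGSingty5fvXH'.

('j', 'i5djjiwasv6jvvmjMGSingty5fvXH')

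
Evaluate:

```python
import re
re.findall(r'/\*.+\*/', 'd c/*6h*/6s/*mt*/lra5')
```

Scanning left to right: at [3:17] → '/*6h*/6s/*mt*/'.
No capturing groups, so `findall` returns the 1 full match string.

['/*6h*/6s/*mt*/']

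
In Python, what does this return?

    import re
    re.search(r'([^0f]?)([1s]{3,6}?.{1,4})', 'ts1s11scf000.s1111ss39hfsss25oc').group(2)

's1s11sc'

The match spans [0:8] → 'ts1s11sc'.
Captured: group 1 = 't', group 2 = 's1s11sc'.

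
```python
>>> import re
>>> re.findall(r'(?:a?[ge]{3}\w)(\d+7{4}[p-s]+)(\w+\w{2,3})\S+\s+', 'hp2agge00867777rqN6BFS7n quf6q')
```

Pattern: optionally a literal 'a', then exactly 3 of one of [ge], then a word character (non-capturing group); then one or more of a digit, then exactly 4 of a literal '7', then one or more of a character in [p-s] (captured); then one or more of a word character, then 2 to 3 of a word character (captured); then one or more of a non-whitespace character, then one or more of whitespace.
Matches: at [3:25] match 'agge00867777rqN6BFS7n ', groups = ('0867777rq', 'N6BFS7').
With 2 capturing groups, `findall` returns a 2-tuple per match.

[('0867777rq', 'N6BFS7')]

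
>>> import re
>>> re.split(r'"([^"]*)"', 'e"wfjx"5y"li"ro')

Matches to split on: at [1:7] → '"wfjx"'; at [9:13] → '"li"'.
`re.split` interleaves the captured-group text with the surrounding fragments.

['e', 'wfjx', '5y', 'li', 'ro']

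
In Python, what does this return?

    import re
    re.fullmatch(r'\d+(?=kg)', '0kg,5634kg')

None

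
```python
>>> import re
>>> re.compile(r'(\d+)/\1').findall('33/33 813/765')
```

['33']

`\1` is not a pattern — it's the concrete string captured by group 1, re-applied verbatim.
One capturing group, so `findall` returns just the captured substring from the one match — 1 in all.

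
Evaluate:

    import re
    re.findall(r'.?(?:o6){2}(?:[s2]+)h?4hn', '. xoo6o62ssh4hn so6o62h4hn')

This matches optionally any character, then the literal 'o6' repeated 2 times; then one or more of one of [s2] (non-capturing group); then optionally the literal 'h', then the literal '4hn'.
Matches: at [3:15] → 'oo6o62ssh4hn'; at [16:26] → 'so6o62h4hn'.
With no groups in the pattern, `findall` gives back each whole match — 2 here.

['oo6o62ssh4hn', 'so6o62h4hn']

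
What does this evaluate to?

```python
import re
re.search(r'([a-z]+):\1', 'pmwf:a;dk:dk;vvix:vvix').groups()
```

The match spans [7:12] → 'dk:dk'.
Captured: group 1 = 'dk'.

('dk',)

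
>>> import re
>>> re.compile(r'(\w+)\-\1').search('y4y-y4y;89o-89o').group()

'y4y-y4y'

A backreference is literal: `\1` must see the identical characters the first group matched.
`re.search` tries every starting position until one works.
The match spans [0:7] → 'y4y-y4y'.
Captured: group 1 = 'y4y'.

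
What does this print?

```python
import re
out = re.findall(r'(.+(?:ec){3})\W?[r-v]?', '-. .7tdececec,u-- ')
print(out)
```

The pattern matches one or more of any character, then the literal 'ec' repeated 3 times (captured); then optionally a non-word character, then optionally a character in [r-v].
With a single group, `findall` returns only what that group captured — 1 item.

['-. .7tdececec']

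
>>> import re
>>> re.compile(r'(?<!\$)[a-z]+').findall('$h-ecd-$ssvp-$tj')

The negative lookaround is zero-width — it rules out positions where the adjacent text would match, without consuming anything.
Walking the string: at [3:6] → 'ecd'; at [9:12] → 'svp'; at [15:16] → 'j'.
No capturing groups, so `findall` returns the 3 full match strings.

['ecd', 'svp', 'j']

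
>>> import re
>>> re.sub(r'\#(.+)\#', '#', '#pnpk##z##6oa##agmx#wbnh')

'#wbnh'

Matches: at [0:20] → '#pnpk##z##6oa##agmx#'.
Each match is replaced by '#'.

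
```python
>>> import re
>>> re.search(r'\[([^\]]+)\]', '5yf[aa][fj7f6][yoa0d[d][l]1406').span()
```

(3, 7)

`re.search` scans for the first position where the pattern succeeds.
The match spans [3:7] → '[aa]'.
Captured: group 1 = 'aa'.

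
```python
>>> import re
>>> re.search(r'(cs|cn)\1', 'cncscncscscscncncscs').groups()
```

('cs',)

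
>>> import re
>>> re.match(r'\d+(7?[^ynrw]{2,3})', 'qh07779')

None

The pattern matches one or more of a digit; then optionally the literal '7', then 2 to 3 of any character except [ynrw] (captured).
`re.match` only tries the pattern at the start of the string.
Here position 0 doesn't satisfy it, so the call returns None.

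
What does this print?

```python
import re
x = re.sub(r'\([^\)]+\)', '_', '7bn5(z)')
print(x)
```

7bn5_

Matches: at [4:7] → '(z)'.
Each match is replaced by '_'.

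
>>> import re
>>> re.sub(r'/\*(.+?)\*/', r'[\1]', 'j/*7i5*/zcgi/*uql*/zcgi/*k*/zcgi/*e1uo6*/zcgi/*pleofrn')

'j[7i5]zcgi[uql]zcgi[k]zcgi[e1uo6]zcgi/*pleofrn'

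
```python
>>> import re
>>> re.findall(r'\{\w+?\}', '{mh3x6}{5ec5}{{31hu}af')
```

['{mh3x6}', '{5ec5}', '{31hu}']

`findall` yields the raw match text (3 of them) because the pattern has no groups.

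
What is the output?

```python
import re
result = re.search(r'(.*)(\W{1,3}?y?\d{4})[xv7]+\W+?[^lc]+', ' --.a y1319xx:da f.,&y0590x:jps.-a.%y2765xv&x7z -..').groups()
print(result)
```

Pattern: zero or more of any character (captured); then 1 to 3 of a non-word character (lazy), then optionally the literal 'y', then exactly 4 of a digit (captured); then one or more of one of [xv7], then one or more of a non-word character (lazy), then one or more of any character except [lc].
`re.search` scans for the first position where the pattern succeeds.
The match spans [0:51] → ' --.a y1319xx:da f.,&y0590x:jps.-a.%y2765xv&x7z -..'.
Captured: group 1 = ' --.a y1319xx:da f.,&y0590x:jps.-a.', group 2 = '%y2765'.

(' --.a y1319xx:da f.,&y0590x:jps.-a.', '%y2765')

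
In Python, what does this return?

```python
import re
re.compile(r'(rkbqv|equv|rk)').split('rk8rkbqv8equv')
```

['', 'rk', '8', 'rkbqv', '8', 'equv', '']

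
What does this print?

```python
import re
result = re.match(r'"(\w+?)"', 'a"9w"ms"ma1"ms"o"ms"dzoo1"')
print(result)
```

`re.match` only tries the pattern at the start of the string.
Here position 0 doesn't satisfy it, so the call returns None.

None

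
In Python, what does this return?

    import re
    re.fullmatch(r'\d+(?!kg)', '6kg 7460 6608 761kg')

None

`(?!…)`/`(?<!…)` only lets a position through if the neighbouring text does NOT match; no characters are consumed.
`re.fullmatch` is like wrapping the pattern in `^…$` (in single-line mode).
Here the pattern can't cover the whole string, so the call returns None.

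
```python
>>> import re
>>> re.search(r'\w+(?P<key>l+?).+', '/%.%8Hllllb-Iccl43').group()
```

'8Hllllb-Iccl43'

Pattern: one or more of a word character; then one or more of a literal 'l' (lazy) (captured as 'key'); then one or more of any character.
`re.search` scans for the first position where the pattern succeeds.
The match spans [4:18] → '8Hllllb-Iccl43'.
Captured: group 1 = 'l'.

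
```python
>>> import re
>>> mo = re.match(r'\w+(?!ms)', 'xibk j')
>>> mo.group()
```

'xibk'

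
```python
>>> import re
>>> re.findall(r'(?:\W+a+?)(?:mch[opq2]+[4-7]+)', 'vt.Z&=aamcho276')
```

The pattern matches one or more of a non-word character, then one or more of the literal 'a' (lazy) (non-capturing group); then the literal 'mch', then one or more of one of [opq2], then one or more of a character in [4-7] (non-capturing group).
Walking the string: at [4:15] → '&=aamcho276'.
Since nothing is captured, `findall` lists the 1 matched substring directly.

['&=aamcho276']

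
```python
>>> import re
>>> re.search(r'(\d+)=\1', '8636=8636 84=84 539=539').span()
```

(0, 9)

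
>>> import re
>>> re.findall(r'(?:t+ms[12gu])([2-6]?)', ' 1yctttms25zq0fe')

['5']

The pattern matches one or more of a literal 't', then the literal 'ms', then one of [12gu] (non-capturing group); then optionally a character in [2-6] (captured).
Scanning left to right: at [4:11] match 'tttms25', group 1 = '5'.
Because there's exactly one group, `findall` drops the full match and keeps group 1 from the one hit.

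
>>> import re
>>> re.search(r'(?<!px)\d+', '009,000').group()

A negative assertion filters positions out without eating any characters.
`re.search` tries every starting position until one works.
The match spans [0:3] → '009'.

'009'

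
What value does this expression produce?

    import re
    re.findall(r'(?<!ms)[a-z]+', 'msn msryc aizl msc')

A negative assertion filters positions out without eating any characters.
With no groups in the pattern, `findall` gives back each whole match — 4 here.

['msn', 'msryc', 'aizl', 'msc']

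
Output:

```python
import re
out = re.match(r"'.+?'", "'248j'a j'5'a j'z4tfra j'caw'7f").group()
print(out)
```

`match` is anchored at position 0; if the pattern doesn't fit there, it returns None.
The match spans [0:6] → "'248j'".

'248j'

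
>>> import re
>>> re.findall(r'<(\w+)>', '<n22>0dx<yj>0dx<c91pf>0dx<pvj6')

['n22', 'yj', 'c91pf']

Matches: at [0:5] match '<n22>', group 1 = 'n22'; at [8:12] match '<yj>', group 1 = 'yj'; at [15:22] match '<c91pf>', group 1 = 'c91pf'.
One capturing group, so `findall` returns just the captured substring from each match — 3 in all.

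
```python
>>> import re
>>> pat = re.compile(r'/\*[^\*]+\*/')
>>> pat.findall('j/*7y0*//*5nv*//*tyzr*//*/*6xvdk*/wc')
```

Walking the string: at [1:8] → '/*7y0*/'; at [8:15] → '/*5nv*/'; at [15:23] → '/*tyzr*/'; at [25:34] → '/*6xvdk*/'.
`findall` yields the raw match text (4 of them) because the pattern has no groups.

['/*7y0*/', '/*5nv*/', '/*tyzr*/', '/*6xvdk*/']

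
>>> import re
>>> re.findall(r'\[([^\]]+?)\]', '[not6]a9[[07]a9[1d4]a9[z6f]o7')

['not6', '[07', '1d4', 'z6f']

Walking the string: at [0:6] match '[not6]', group 1 = 'not6'; at [8:13] match '[[07]', group 1 = '[07'; at [15:20] match '[1d4]', group 1 = '1d4'; at [22:27] match '[z6f]', group 1 = 'z6f'.
One capturing group, so `findall` returns just the captured substring from each match — 4 in all.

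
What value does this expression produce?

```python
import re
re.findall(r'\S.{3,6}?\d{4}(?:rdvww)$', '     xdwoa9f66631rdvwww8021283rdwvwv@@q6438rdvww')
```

Pattern: a non-whitespace character, then 3 to 6 of any character (lazy), then exactly 4 of a digit; then the literal 'rdv', then the literal 'ww' (non-capturing group); then anchored at the end.
Scanning left to right: at [32:48] → 'wvwv@@q6438rdvww'.
Since nothing is captured, `findall` lists the 1 matched substring directly.

['wvwv@@q6438rdvww']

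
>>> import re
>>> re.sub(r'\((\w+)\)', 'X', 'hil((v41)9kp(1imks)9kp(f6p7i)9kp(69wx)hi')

'hil(X9kpX9kpX9kpXhi'

Every occurrence is swapped for 'X'.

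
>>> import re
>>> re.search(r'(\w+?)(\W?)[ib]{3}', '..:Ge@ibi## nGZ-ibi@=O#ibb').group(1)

'Ge'

This matches one or more of a word character (lazy) (captured); then optionally a non-word character (captured); then exactly 3 of one of [ib].
`re.search` scans for the first position where the pattern succeeds.
The match spans [3:9] → 'Ge@ibi'.
Captured: group 1 = 'Ge', group 2 = '@'.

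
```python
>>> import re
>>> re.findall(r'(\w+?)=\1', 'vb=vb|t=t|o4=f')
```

['vb', 't']

`\1` is not a pattern — it's the concrete string captured by group 1, re-applied verbatim.
With a single group, `findall` returns only what that group captured — 2 items.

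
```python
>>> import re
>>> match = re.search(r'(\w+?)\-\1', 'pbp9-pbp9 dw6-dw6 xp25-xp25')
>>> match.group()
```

`\1` is not a pattern — it's the concrete string captured by group 1, re-applied verbatim.
The match spans [0:9] → 'pbp9-pbp9'.

'pbp9-pbp9'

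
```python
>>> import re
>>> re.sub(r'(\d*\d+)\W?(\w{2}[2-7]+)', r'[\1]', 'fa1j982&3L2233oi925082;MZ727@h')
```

This matches zero or more of a digit, then one or more of a digit (captured); then optionally a non-word character; then exactly 2 of a word character, then one or more of a character in [2-7] (captured).
The replacement refers to a captured group, so each match is rewritten using its own captured text.

'fa1j[982]oi[925082]@h'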